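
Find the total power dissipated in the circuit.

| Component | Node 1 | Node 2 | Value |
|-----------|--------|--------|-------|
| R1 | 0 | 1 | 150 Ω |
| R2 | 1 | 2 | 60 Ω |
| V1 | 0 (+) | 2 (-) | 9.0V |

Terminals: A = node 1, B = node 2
Nodal analysis, taking node 2 as the 0 V reference.
Source V1 fixes V_0 = 9 V.
KCL at each unknown node (sum of currents leaving = 0; resistances in Ω):
  Node 1: (V_1 - 9)/150 + (V_1 - 0)/60 = 0
Collecting terms: 0.02333 × V_1 = 0.06  =>  V_1 = 2.571 V
Power in each resistor, P = (ΔV)²/R:
  P_R1 = (9 - 2.571)²/150 = 0.2755 W
  P_R2 = (2.571 - 0)²/60 = 0.1102 W
P_total = P_R1 + P_R2 = 0.3857 W

Final answer: 0.3857 W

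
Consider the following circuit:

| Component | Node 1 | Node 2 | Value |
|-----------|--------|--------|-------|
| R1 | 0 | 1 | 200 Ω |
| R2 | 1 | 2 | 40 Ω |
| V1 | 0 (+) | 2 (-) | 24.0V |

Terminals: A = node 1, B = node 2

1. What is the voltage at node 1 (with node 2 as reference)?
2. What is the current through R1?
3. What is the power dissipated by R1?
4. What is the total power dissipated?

Nodal analysis, taking node 2 as the 0 V reference.
Source V1 fixes V_0 = 24 V.
KCL at each unknown node (sum of currents leaving = 0; resistances in Ω):
  Node 1: (V_1 - 24)/200 + (V_1 - 0)/40 = 0
Collecting terms: 0.03 × V_1 = 0.12  =>  V_1 = 4 V
Part 1:
  Read off the nodal solution: V_1 = 4 V
Part 2:
  I_R1 = (V_0 - V_1)/R1 = (24 - 4)/200 = 0.1 A
  Magnitude: I_R1 = 0.1 A
Part 3:
  I_R1 = (V_0 - V_1)/R1 = (24 - 4)/200 = 0.1 A
  P_R1 = I_R1² × R1 = (0.1)² × 200 = 2 W
Part 4:
  Power in each resistor, P = (ΔV)²/R:
    P_R1 = (24 - 4)²/200 = 2 W
    P_R2 = (4 - 0)²/40 = 0.4 W
  P_total = P_R1 + P_R2 = 2.4 W

Final answers:
1. V_1 = 4 V
2. I_R1 = 0.1 A
3. P_R1 = 2 W
4. P_total = 2.4 W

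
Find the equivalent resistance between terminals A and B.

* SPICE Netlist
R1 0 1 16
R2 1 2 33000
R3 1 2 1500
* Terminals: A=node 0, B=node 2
Reduce the network between node 0 (A) and node 2 (B) by series/parallel combination:
  Rp1 = R2 ‖ R3 (parallel, both between nodes 1 and 2) = 1/(1/33000 + 1/1500) = 1435 Ω
  Rs1 = R1 + Rp1 (series, joined only at node 1) = 16 + 1435 = 1451 Ω
R_eq = 1.451 kΩ

Final answer: 1.451 kΩ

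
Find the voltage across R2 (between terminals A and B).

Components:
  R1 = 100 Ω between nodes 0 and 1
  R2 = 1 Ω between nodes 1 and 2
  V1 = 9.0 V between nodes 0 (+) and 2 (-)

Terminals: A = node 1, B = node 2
R1 and R2 are in series across V1 (node 0 → node 1 → node 2), and the output A–B is taken across R2, so this is a voltage divider.
Series current: I = V1/(R1 + R2) = 9/(100 + 1) = 9/101 = 0.08911 A
V_R2 = I × R2 = V1 × R2/(R1 + R2) = 9 × 1/101 = 0.08911 V

Final answer: 0.08911 V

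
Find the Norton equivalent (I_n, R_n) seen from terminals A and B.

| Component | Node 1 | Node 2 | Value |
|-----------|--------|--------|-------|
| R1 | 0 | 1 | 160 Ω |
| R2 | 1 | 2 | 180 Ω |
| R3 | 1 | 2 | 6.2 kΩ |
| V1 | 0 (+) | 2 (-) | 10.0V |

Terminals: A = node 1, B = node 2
Find the Thévenin equivalent first; then I_n = V_th/R_th and R_n = R_th.
Step 1 — V_th is the open-circuit voltage V_A - V_B (nothing connected across the terminals).
Nodal analysis, taking node 2 as the 0 V reference.
Source V1 fixes V_0 = 10 V.
KCL at each unknown node (sum of currents leaving = 0; resistances in Ω):
  Node 1: (V_1 - 10)/160 + (V_1 - 0)/180 + (V_1 - 0)/6200 = 0
Collecting terms: 0.01197 × V_1 = 0.0625  =>  V_1 = 5.223 V
V_th = V_1 - V_2 = 5.223 - 0 = 5.223 V
Step 2 — R_th: zero the source — replace V1 by a short circuit (node 2 merges into node 0) — and find the resistance seen between A (node 1) and B (node 0).
Reduce the network between node 1 (A) and node 0 (B) by series/parallel combination:
  Rp1 = R1 ‖ R2 ‖ R3 (parallel, all between nodes 0 and 1) = 1/(1/160 + 1/180 + 1/6200) = 83.56 Ω
R_th = 83.56 Ω
I_n = V_th/R_th = 5.223/83.56 = 0.0625 A, and R_n = R_th = 83.56 Ω

Final answer: I_n = 0.0625 A, R_n = 83.56 Ω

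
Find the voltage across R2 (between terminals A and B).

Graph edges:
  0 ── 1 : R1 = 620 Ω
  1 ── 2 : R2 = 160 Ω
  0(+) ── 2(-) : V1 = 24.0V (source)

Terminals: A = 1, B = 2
R1 and R2 are in series across V1 (node 0 → node 1 → node 2), and the output A–B is taken across R2, so this is a voltage divider.
Series current: I = V1/(R1 + R2) = 24/(620 + 160) = 24/780 = 0.03077 A
V_R2 = I × R2 = V1 × R2/(R1 + R2) = 24 × 160/780 = 4.923 V

Final answer: 4.923 V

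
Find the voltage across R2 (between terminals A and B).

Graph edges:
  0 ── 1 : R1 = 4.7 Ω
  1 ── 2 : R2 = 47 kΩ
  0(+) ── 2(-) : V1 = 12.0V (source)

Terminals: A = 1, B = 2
R1 and R2 are in series across V1 (node 0 → node 1 → node 2), and the output A–B is taken across R2, so this is a voltage divider.
Series current: I = V1/(R1 + R2) = 12/(4.7 + 47000) = 12/47000 = 0.0002553 A
V_R2 = I × R2 = V1 × R2/(R1 + R2) = 12 × 47000/47000 = 12 V

Final answer: 12 V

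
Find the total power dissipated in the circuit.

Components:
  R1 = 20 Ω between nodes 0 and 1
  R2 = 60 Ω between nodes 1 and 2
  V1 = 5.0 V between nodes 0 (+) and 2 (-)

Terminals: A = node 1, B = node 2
Nodal analysis, taking node 2 as the 0 V reference.
Source V1 fixes V_0 = 5 V.
KCL at each unknown node (sum of currents leaving = 0; resistances in Ω):
  Node 1: (V_1 - 5)/20 + (V_1 - 0)/60 = 0
Collecting terms: 0.06667 × V_1 = 0.25  =>  V_1 = 3.75 V
Power in each resistor, P = (ΔV)²/R:
  P_R1 = (5 - 3.75)²/20 = 0.07812 W
  P_R2 = (3.75 - 0)²/60 = 0.2344 W
P_total = P_R1 + P_R2 = 0.3125 W

Final answer: 0.3125 W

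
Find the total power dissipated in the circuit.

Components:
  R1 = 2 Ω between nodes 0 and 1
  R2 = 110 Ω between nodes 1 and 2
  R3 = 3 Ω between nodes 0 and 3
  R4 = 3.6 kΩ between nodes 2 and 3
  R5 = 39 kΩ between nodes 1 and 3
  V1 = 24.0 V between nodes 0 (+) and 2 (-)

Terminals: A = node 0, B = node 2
Nodal analysis, taking node 2 as the 0 V reference.
Source V1 fixes V_0 = 24 V.
KCL at each unknown node (sum of currents leaving = 0; resistances in Ω):
  Node 1: (V_1 - 24)/2 + (V_1 - 0)/110 + (V_1 - V_3)/39000 = 0
  Node 3: (V_3 - 24)/3 + (V_3 - 0)/3600 + (V_3 - V_1)/39000 = 0
Collecting terms (coefficients in siemens):
  0.5091·V_1 - 0.00002564·V_3 = 12
  0.3336·V_3 - 0.00002564·V_1 = 8
Determinant D = (0.5091)(0.3336) - (-0.00002564)(-0.00002564) = 0.1699
V_1 = [(12)(0.3336) - (-0.00002564)(8)]/D = 23.57 V
V_3 = [(0.5091)(8) - (12)(-0.00002564)]/D = 23.98 V
Power in each resistor, P = (ΔV)²/R:
  P_R1 = (24 - 23.57)²/2 = 0.09183 W
  P_R2 = (23.57 - 0)²/110 = 5.051 W
  P_R3 = (24 - 23.98)²/3 = 0.0001335 W
  P_R4 = (0 - 23.98)²/3600 = 0.1597 W
  P_R5 = (23.57 - 23.98)²/39000 = 0.00000428 W
P_total = P_R1 + P_R2 + P_R3 + P_R4 + P_R5 = 5.303 W

Final answer: 5.303 W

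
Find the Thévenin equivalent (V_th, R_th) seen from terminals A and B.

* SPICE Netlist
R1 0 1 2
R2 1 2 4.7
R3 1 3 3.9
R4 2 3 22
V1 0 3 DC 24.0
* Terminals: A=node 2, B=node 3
Step 1 — V_th is the open-circuit voltage V_A - V_B (nothing connected across the terminals).
Nodal analysis, taking node 3 as the 0 V reference.
Source V1 fixes V_0 = 24 V.
KCL at each unknown node (sum of currents leaving = 0; resistances in Ω):
  Node 1: (V_1 - 24)/2 + (V_1 - V_2)/4.7 + (V_1 - 0)/3.9 = 0
  Node 2: (V_2 - V_1)/4.7 + (V_2 - 0)/22 = 0
Collecting terms (coefficients in siemens):
  0.9692·V_1 - 0.2128·V_2 = 12
  0.2582·V_2 - 0.2128·V_1 = 0
Determinant D = (0.9692)(0.2582) - (-0.2128)(-0.2128) = 0.205
V_1 = [(12)(0.2582) - (-0.2128)(0)]/D = 15.12 V
V_2 = [(0.9692)(0) - (12)(-0.2128)]/D = 12.46 V
V_th = V_2 - V_3 = 12.46 - 0 = 12.46 V
Step 2 — R_th: zero the source — replace V1 by a short circuit (node 3 merges into node 0) — and find the resistance seen between A (node 2) and B (node 0).
Reduce the network between node 2 (A) and node 0 (B) by series/parallel combination:
  Rp1 = R1 ‖ R3 (parallel, both between nodes 0 and 1) = 1/(1/2 + 1/3.9) = 1.322 Ω
  Rs1 = R2 + Rp1 (series, joined only at node 1) = 4.7 + 1.322 = 6.022 Ω
  Rp2 = R4 ‖ Rs1 (parallel, both between nodes 0 and 2) = 1/(1/22 + 1/6.022) = 4.728 Ω
R_th = 4.728 Ω

Final answer: V_th = 12.46 V, R_th = 4.728 Ω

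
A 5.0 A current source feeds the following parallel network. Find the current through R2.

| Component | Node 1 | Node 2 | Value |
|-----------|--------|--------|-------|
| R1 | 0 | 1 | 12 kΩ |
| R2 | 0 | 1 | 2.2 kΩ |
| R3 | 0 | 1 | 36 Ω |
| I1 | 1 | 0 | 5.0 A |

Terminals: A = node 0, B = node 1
All resistors sit directly between nodes 0 and 1, so they are in parallel and share one voltage V; the full source current 5 A splits among them.
1/R_par = 1/12000 + 1/2200 + 1/36 = 0.02832 S  =>  R_par = 35.32 Ω
V = I × R_par = 5 × 35.32 = 176.6 V
I_R2 = V/R2 = 176.6/2200 = 0.08026 A

Final answer: 0.08026 A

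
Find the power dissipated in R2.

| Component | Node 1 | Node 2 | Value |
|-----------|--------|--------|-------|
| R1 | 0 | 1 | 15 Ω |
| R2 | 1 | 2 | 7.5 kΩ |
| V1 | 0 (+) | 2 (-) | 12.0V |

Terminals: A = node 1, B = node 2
Nodal analysis, taking node 2 as the 0 V reference.
Source V1 fixes V_0 = 12 V.
KCL at each unknown node (sum of currents leaving = 0; resistances in Ω):
  Node 1: (V_1 - 12)/15 + (V_1 - 0)/7500 = 0
Collecting terms: 0.0668 × V_1 = 0.8  =>  V_1 = 11.98 V
I_R2 = (V_1 - V_2)/R2 = (11.98 - 0)/7500 = 0.001597 A
P_R2 = I_R2² × R2 = (0.001597)² × 7500 = 0.01912 W

Final answer: 0.01912 W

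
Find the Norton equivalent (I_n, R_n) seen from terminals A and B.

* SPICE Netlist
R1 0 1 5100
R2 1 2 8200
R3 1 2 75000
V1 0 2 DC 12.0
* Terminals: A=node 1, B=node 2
Find the Thévenin equivalent first; then I_n = V_th/R_th and R_n = R_th.
Step 1 — V_th is the open-circuit voltage V_A - V_B (nothing connected across the terminals).
Nodal analysis, taking node 2 as the 0 V reference.
Source V1 fixes V_0 = 12 V.
KCL at each unknown node (sum of currents leaving = 0; resistances in Ω):
  Node 1: (V_1 - 12)/5100 + (V_1 - 0)/8200 + (V_1 - 0)/75000 = 0
Collecting terms: 0.0003314 × V_1 = 0.002353  =>  V_1 = 7.101 V
V_th = V_1 - V_2 = 7.101 - 0 = 7.101 V
Step 2 — R_th: zero the source — replace V1 by a short circuit (node 2 merges into node 0) — and find the resistance seen between A (node 1) and B (node 0).
Reduce the network between node 1 (A) and node 0 (B) by series/parallel combination:
  Rp1 = R1 ‖ R2 ‖ R3 (parallel, all between nodes 0 and 1) = 1/(1/5100 + 1/8200 + 1/75000) = 3018 Ω
R_th = 3.018 kΩ
I_n = V_th/R_th = 7.101/3018 = 0.002353 A, and R_n = R_th = 3.018 kΩ

Final answer: I_n = 0.002353 A, R_n = 3.018 kΩ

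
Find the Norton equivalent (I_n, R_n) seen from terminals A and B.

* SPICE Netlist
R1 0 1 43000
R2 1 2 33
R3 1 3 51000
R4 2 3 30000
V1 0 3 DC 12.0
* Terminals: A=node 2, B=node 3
Find the Thévenin equivalent first; then I_n = V_th/R_th and R_n = R_th.
Step 1 — V_th is the open-circuit voltage V_A - V_B (nothing connected across the terminals).
Nodal analysis, taking node 3 as the 0 V reference.
Source V1 fixes V_0 = 12 V.
KCL at each unknown node (sum of currents leaving = 0; resistances in Ω):
  Node 1: (V_1 - 12)/43000 + (V_1 - V_2)/33 + (V_1 - 0)/51000 = 0
  Node 2: (V_2 - V_1)/33 + (V_2 - 0)/30000 = 0
Collecting terms (coefficients in siemens):
  0.03035·V_1 - 0.0303·V_2 = 0.0002791
  0.03034·V_2 - 0.0303·V_1 = 0
Determinant D = (0.03035)(0.03034) - (-0.0303)(-0.0303) = 0.00000231
V_1 = [(0.0002791)(0.03034) - (-0.0303)(0)]/D = 3.664 V
V_2 = [(0.03035)(0) - (0.0002791)(-0.0303)]/D = 3.66 V
V_th = V_2 - V_3 = 3.66 - 0 = 3.66 V
Step 2 — R_th: zero the source — replace V1 by a short circuit (node 3 merges into node 0) — and find the resistance seen between A (node 2) and B (node 0).
Reduce the network between node 2 (A) and node 0 (B) by series/parallel combination:
  Rp1 = R1 ‖ R3 (parallel, both between nodes 0 and 1) = 1/(1/43000 + 1/51000) = 23330 Ω
  Rs1 = R2 + Rp1 (series, joined only at node 1) = 33 + 23330 = 23360 Ω
  Rp2 = R4 ‖ Rs1 (parallel, both between nodes 0 and 2) = 1/(1/30000 + 1/23360) = 13130 Ω
R_th = 13.13 kΩ
I_n = V_th/R_th = 3.66/13130 = 0.0002787 A, and R_n = R_th = 13.13 kΩ

Final answer: I_n = 0.0002787 A, R_n = 13.13 kΩ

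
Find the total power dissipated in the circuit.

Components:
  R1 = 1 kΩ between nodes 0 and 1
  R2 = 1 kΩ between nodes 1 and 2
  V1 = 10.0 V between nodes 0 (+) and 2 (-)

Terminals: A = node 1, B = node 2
Nodal analysis, taking node 2 as the 0 V reference.
Source V1 fixes V_0 = 10 V.
KCL at each unknown node (sum of currents leaving = 0; resistances in Ω):
  Node 1: (V_1 - 10)/1000 + (V_1 - 0)/1000 = 0
Collecting terms: 0.002 × V_1 = 0.01  =>  V_1 = 5 V
Power in each resistor, P = (ΔV)²/R:
  P_R1 = (10 - 5)²/1000 = 0.025 W
  P_R2 = (5 - 0)²/1000 = 0.025 W
P_total = P_R1 + P_R2 = 0.05 W

Final answer: 0.05 W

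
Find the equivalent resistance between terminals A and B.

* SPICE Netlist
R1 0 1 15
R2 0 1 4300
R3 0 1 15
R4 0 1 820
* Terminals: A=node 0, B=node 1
Reduce the network between node 0 (A) and node 1 (B) by series/parallel combination:
  Rp1 = R1 ‖ R2 ‖ R3 ‖ R4 (parallel, all between nodes 0 and 1) = 1/(1/15 + 1/4300 + 1/15 + 1/820) = 7.419 Ω
R_eq = 7.419 Ω

Final answer: 7.419 Ω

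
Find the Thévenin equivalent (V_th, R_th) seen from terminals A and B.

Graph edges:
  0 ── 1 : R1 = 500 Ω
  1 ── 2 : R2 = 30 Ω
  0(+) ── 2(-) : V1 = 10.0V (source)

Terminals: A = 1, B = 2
Step 1 — V_th is the open-circuit voltage V_A - V_B (nothing connected across the terminals).
Nodal analysis, taking node 2 as the 0 V reference.
Source V1 fixes V_0 = 10 V.
KCL at each unknown node (sum of currents leaving = 0; resistances in Ω):
  Node 1: (V_1 - 10)/500 + (V_1 - 0)/30 = 0
Collecting terms: 0.03533 × V_1 = 0.02  =>  V_1 = 0.566 V
V_th = V_1 - V_2 = 0.566 - 0 = 0.566 V
Step 2 — R_th: zero the source — replace V1 by a short circuit (node 2 merges into node 0) — and find the resistance seen between A (node 1) and B (node 0).
Reduce the network between node 1 (A) and node 0 (B) by series/parallel combination:
  Rp1 = R1 ‖ R2 (parallel, both between nodes 0 and 1) = 1/(1/500 + 1/30) = 28.3 Ω
R_th = 28.3 Ω

Final answer: V_th = 0.566 V, R_th = 28.3 Ω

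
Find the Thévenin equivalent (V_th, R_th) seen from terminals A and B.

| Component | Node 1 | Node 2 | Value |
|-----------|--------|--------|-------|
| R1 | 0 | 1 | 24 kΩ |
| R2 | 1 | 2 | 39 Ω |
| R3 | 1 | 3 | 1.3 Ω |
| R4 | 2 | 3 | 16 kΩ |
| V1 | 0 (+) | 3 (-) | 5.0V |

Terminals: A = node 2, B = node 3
Step 1 — V_th is the open-circuit voltage V_A - V_B (nothing connected across the terminals).
Nodal analysis, taking node 3 as the 0 V reference.
Source V1 fixes V_0 = 5 V.
KCL at each unknown node (sum of currents leaving = 0; resistances in Ω):
  Node 1: (V_1 - 5)/24000 + (V_1 - V_2)/39 + (V_1 - 0)/1.3 = 0
  Node 2: (V_2 - V_1)/39 + (V_2 - 0)/16000 = 0
Collecting terms (coefficients in siemens):
  0.7949·V_1 - 0.02564·V_2 = 0.0002083
  0.0257·V_2 - 0.02564·V_1 = 0
Determinant D = (0.7949)(0.0257) - (-0.02564)(-0.02564) = 0.01977
V_1 = [(0.0002083)(0.0257) - (-0.02564)(0)]/D = 0.0002708 V
V_2 = [(0.7949)(0) - (0.0002083)(-0.02564)]/D = 0.0002701 V
V_th = V_2 - V_3 = 0.0002701 - 0 = 0.0002701 V
Step 2 — R_th: zero the source — replace V1 by a short circuit (node 3 merges into node 0) — and find the resistance seen between A (node 2) and B (node 0).
Reduce the network between node 2 (A) and node 0 (B) by series/parallel combination:
  Rp1 = R1 ‖ R3 (parallel, both between nodes 0 and 1) = 1/(1/24000 + 1/1.3) = 1.3 Ω
  Rs1 = R2 + Rp1 (series, joined only at node 1) = 39 + 1.3 = 40.3 Ω
  Rp2 = R4 ‖ Rs1 (parallel, both between nodes 0 and 2) = 1/(1/16000 + 1/40.3) = 40.2 Ω
R_th = 40.2 Ω

Final answer: V_th = 0.0002701 V, R_th = 40.2 Ω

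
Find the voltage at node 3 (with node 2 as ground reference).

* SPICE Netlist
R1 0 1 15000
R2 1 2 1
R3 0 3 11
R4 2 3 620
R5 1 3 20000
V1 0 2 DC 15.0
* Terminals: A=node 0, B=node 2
Nodal analysis, taking node 2 as the 0 V reference.
Source V1 fixes V_0 = 15 V.
KCL at each unknown node (sum of currents leaving = 0; resistances in Ω):
  Node 1: (V_1 - 15)/15000 + (V_1 - 0)/1 + (V_1 - V_3)/20000 = 0
  Node 3: (V_3 - 15)/11 + (V_3 - 0)/620 + (V_3 - V_1)/20000 = 0
Collecting terms (coefficients in siemens):
  1·V_1 - 0.00005·V_3 = 0.001
  0.09257·V_3 - 0.00005·V_1 = 1.364
Determinant D = (1)(0.09257) - (-0.00005)(-0.00005) = 0.09258
V_1 = [(0.001)(0.09257) - (-0.00005)(1.364)]/D = 0.001736 V
V_3 = [(1)(1.364) - (0.001)(-0.00005)]/D = 14.73 V
The requested potential is V_3 = 14.73 V.

Final answer: V_3 = 14.73 V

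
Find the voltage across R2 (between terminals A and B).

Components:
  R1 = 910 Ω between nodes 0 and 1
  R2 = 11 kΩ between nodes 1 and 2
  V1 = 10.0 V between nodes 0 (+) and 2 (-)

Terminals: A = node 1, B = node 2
R1 and R2 are in series across V1 (node 0 → node 1 → node 2), and the output A–B is taken across R2, so this is a voltage divider.
Series current: I = V1/(R1 + R2) = 10/(910 + 11000) = 10/11910 = 0.0008396 A
V_R2 = I × R2 = V1 × R2/(R1 + R2) = 10 × 11000/11910 = 9.236 V

Final answer: 9.236 V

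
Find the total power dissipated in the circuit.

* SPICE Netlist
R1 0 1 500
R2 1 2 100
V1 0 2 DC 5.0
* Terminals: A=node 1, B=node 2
Nodal analysis, taking node 2 as the 0 V reference.
Source V1 fixes V_0 = 5 V.
KCL at each unknown node (sum of currents leaving = 0; resistances in Ω):
  Node 1: (V_1 - 5)/500 + (V_1 - 0)/100 = 0
Collecting terms: 0.012 × V_1 = 0.01  =>  V_1 = 0.8333 V
Power in each resistor, P = (ΔV)²/R:
  P_R1 = (5 - 0.8333)²/500 = 0.03472 W
  P_R2 = (0.8333 - 0)²/100 = 0.006944 W
P_total = P_R1 + P_R2 = 0.04167 W

Final answer: 0.04167 W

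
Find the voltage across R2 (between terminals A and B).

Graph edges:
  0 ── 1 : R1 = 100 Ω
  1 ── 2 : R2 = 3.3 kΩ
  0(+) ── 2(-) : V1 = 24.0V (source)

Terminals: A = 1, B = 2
R1 and R2 are in series across V1 (node 0 → node 1 → node 2), and the output A–B is taken across R2, so this is a voltage divider.
Series current: I = V1/(R1 + R2) = 24/(100 + 3300) = 24/3400 = 0.007059 A
V_R2 = I × R2 = V1 × R2/(R1 + R2) = 24 × 3300/3400 = 23.29 V

Final answer: 23.29 V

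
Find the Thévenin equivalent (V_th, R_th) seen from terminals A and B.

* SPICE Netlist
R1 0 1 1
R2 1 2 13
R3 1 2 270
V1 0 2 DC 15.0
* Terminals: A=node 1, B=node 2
Step 1 — V_th is the open-circuit voltage V_A - V_B (nothing connected across the terminals).
Nodal analysis, taking node 2 as the 0 V reference.
Source V1 fixes V_0 = 15 V.
KCL at each unknown node (sum of currents leaving = 0; resistances in Ω):
  Node 1: (V_1 - 15)/1 + (V_1 - 0)/13 + (V_1 - 0)/270 = 0
Collecting terms: 1.081 × V_1 = 15  =>  V_1 = 13.88 V
V_th = V_1 - V_2 = 13.88 - 0 = 13.88 V
Step 2 — R_th: zero the source — replace V1 by a short circuit (node 2 merges into node 0) — and find the resistance seen between A (node 1) and B (node 0).
Reduce the network between node 1 (A) and node 0 (B) by series/parallel combination:
  Rp1 = R1 ‖ R2 ‖ R3 (parallel, all between nodes 0 and 1) = 1/(1/1 + 1/13 + 1/270) = 0.9254 Ω
R_th = 0.9254 Ω

Final answer: V_th = 13.88 V, R_th = 0.9254 Ω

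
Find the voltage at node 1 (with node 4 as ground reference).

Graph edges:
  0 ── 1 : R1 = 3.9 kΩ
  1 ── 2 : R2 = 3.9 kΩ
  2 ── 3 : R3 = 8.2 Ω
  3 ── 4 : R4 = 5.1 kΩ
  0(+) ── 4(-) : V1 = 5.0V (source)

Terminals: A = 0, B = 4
Nodal analysis, taking node 4 as the 0 V reference.
Source V1 fixes V_0 = 5 V.
KCL at each unknown node (sum of currents leaving = 0; resistances in Ω):
  Node 1: (V_1 - 5)/3900 + (V_1 - V_2)/3900 = 0
  Node 2: (V_2 - V_1)/3900 + (V_2 - V_3)/8.2 = 0
  Node 3: (V_3 - V_2)/8.2 + (V_3 - 0)/5100 = 0
Collecting terms (coefficients in siemens):
  0.0005128·V_1 - 0.0002564·V_2 = 0.001282
  0.1222·V_2 - 0.0002564·V_1 - 0.122·V_3 = 0
  0.1221·V_3 - 0.122·V_2 = 0
Solving these 3 simultaneous equations (Gaussian elimination) gives:
  V_1 = 3.489 V, V_2 = 1.979 V, V_3 = 1.975 V
The requested potential is V_1 = 3.489 V.

Final answer: V_1 = 3.489 V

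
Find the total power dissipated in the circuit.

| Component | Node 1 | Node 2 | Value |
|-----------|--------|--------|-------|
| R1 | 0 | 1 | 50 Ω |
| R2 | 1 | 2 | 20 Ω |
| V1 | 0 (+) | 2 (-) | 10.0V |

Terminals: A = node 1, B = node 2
Nodal analysis, taking node 2 as the 0 V reference.
Source V1 fixes V_0 = 10 V.
KCL at each unknown node (sum of currents leaving = 0; resistances in Ω):
  Node 1: (V_1 - 10)/50 + (V_1 - 0)/20 = 0
Collecting terms: 0.07 × V_1 = 0.2  =>  V_1 = 2.857 V
Power in each resistor, P = (ΔV)²/R:
  P_R1 = (10 - 2.857)²/50 = 1.02 W
  P_R2 = (2.857 - 0)²/20 = 0.4082 W
P_total = P_R1 + P_R2 = 1.429 W

Final answer: 1.429 W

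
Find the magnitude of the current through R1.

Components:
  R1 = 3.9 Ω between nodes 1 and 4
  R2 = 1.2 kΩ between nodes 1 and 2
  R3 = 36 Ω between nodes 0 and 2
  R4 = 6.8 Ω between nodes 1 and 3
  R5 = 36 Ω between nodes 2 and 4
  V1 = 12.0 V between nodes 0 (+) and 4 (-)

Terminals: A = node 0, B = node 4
Nodal analysis, taking node 4 as the 0 V reference.
Source V1 fixes V_0 = 12 V.
KCL at each unknown node (sum of currents leaving = 0; resistances in Ω):
  Node 1: (V_1 - 0)/3.9 + (V_1 - V_2)/1200 + (V_1 - V_3)/6.8 = 0
  Node 2: (V_2 - V_1)/1200 + (V_2 - 12)/36 + (V_2 - 0)/36 = 0
  Node 3: (V_3 - V_1)/6.8 = 0
Collecting terms (coefficients in siemens):
  0.4043·V_1 - 0.0008333·V_2 - 0.1471·V_3 = 0
  0.05639·V_2 - 0.0008333·V_1 = 0.3333
  0.1471·V_3 - 0.1471·V_1 = 0
Solving these 3 simultaneous equations (Gaussian elimination) gives:
  V_1 = 0.01915 V, V_2 = 5.912 V, V_3 = 0.01915 V
I_R1 = (V_1 - V_4)/R1 = (0.01915 - 0)/3.9 = 0.00491 A
|I_R1| = 0.00491 A

Final answer: |I_R1| = 0.00491 A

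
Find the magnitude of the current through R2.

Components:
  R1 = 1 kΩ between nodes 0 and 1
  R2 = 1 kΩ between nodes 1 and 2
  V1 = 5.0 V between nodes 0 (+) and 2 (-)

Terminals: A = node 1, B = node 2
Nodal analysis, taking node 2 as the 0 V reference.
Source V1 fixes V_0 = 5 V.
KCL at each unknown node (sum of currents leaving = 0; resistances in Ω):
  Node 1: (V_1 - 5)/1000 + (V_1 - 0)/1000 = 0
Collecting terms: 0.002 × V_1 = 0.005  =>  V_1 = 2.5 V
I_R2 = (V_1 - V_2)/R2 = (2.5 - 0)/1000 = 0.0025 A
|I_R2| = 0.0025 A

Final answer: |I_R2| = 0.0025 A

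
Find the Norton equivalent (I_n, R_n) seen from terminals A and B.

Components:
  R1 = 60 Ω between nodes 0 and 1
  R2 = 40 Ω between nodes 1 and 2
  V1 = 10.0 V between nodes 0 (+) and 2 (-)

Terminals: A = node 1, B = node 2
Find the Thévenin equivalent first; then I_n = V_th/R_th and R_n = R_th.
Step 1 — V_th is the open-circuit voltage V_A - V_B (nothing connected across the terminals).
Nodal analysis, taking node 2 as the 0 V reference.
Source V1 fixes V_0 = 10 V.
KCL at each unknown node (sum of currents leaving = 0; resistances in Ω):
  Node 1: (V_1 - 10)/60 + (V_1 - 0)/40 = 0
Collecting terms: 0.04167 × V_1 = 0.1667  =>  V_1 = 4 V
V_th = V_1 - V_2 = 4 - 0 = 4 V
Step 2 — R_th: zero the source — replace V1 by a short circuit (node 2 merges into node 0) — and find the resistance seen between A (node 1) and B (node 0).
Reduce the network between node 1 (A) and node 0 (B) by series/parallel combination:
  Rp1 = R1 ‖ R2 (parallel, both between nodes 0 and 1) = 1/(1/60 + 1/40) = 24 Ω
R_th = 24 Ω
I_n = V_th/R_th = 4/24 = 0.1667 A, and R_n = R_th = 24 Ω

Final answer: I_n = 0.1667 A, R_n = 24 Ω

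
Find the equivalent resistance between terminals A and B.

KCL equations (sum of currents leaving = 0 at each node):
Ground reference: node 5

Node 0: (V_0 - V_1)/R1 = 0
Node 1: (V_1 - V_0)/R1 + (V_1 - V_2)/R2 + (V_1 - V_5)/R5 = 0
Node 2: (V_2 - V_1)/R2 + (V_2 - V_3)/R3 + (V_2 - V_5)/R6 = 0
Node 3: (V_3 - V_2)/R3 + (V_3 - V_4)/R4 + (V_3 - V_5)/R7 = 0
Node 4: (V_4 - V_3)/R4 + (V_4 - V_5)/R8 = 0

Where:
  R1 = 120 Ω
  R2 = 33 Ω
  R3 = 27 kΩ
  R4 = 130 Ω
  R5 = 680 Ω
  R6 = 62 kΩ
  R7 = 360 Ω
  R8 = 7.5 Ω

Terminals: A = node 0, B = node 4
The network is not a plain series/parallel combination. Inject a 1 A test current into terminal A (node 0) and return it from terminal B (node 4); then R_eq = V_A / (1 A).
Nodal analysis, taking node 4 as the 0 V reference.
Current source I_test pushes 1 A into node 0 and draws it out of node 4.
KCL at each unknown node (sum of currents leaving = 0; resistances in Ω):
  Node 0: (V_0 - V_1)/120 - 1 = 0
  Node 1: (V_1 - V_0)/120 + (V_1 - V_2)/33 + (V_1 - V_5)/680 = 0
  Node 2: (V_2 - V_1)/33 + (V_2 - V_3)/27000 + (V_2 - V_5)/62000 = 0
  Node 3: (V_3 - V_2)/27000 + (V_3 - 0)/130 + (V_3 - V_5)/360 = 0
  Node 5: (V_5 - V_1)/680 + (V_5 - V_2)/62000 + (V_5 - V_3)/360 + (V_5 - 0)/7.5 = 0
Collecting terms (coefficients in siemens):
  0.008333·V_0 - 0.008333·V_1 = 1
  0.04011·V_1 - 0.008333·V_0 - 0.0303·V_2 - 0.001471·V_5 = 0
  0.03036·V_2 - 0.0303·V_1 - 0.00003704·V_3 - 0.00001613·V_5 = 0
  0.01051·V_3 - 0.00003704·V_2 - 0.002778·V_5 = 0
  0.1376·V_5 - 0.001471·V_1 - 0.00001613·V_2 - 0.002778·V_3 = 0
Solving these 5 simultaneous equations (Gaussian elimination) gives:
  V_0 = 783.5 V, V_1 = 663.5 V, V_2 = 662.3 V, V_3 = 4.253 V
  V_5 = 7.255 V
R_eq = V_0 / 1 A = 783.5 Ω

Final answer: 783.5 Ω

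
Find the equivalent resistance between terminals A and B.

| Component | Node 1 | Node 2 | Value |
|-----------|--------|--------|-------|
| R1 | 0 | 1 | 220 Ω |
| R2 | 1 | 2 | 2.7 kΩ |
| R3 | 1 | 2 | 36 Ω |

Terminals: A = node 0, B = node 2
Reduce the network between node 0 (A) and node 2 (B) by series/parallel combination:
  Rp1 = R2 ‖ R3 (parallel, both between nodes 1 and 2) = 1/(1/2700 + 1/36) = 35.53 Ω
  Rs1 = R1 + Rp1 (series, joined only at node 1) = 220 + 35.53 = 255.5 Ω
R_eq = 255.5 Ω

Final answer: 255.5 Ω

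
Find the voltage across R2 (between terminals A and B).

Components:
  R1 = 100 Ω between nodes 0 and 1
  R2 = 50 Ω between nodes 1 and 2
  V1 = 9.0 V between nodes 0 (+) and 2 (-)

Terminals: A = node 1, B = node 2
R1 and R2 are in series across V1 (node 0 → node 1 → node 2), and the output A–B is taken across R2, so this is a voltage divider.
Series current: I = V1/(R1 + R2) = 9/(100 + 50) = 9/150 = 0.06 A
V_R2 = I × R2 = V1 × R2/(R1 + R2) = 9 × 50/150 = 3 V

Final answer: 3 V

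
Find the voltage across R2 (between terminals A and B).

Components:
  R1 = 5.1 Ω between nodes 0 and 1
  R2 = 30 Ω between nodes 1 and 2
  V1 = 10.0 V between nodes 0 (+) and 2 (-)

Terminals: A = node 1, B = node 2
R1 and R2 are in series across V1 (node 0 → node 1 → node 2), and the output A–B is taken across R2, so this is a voltage divider.
Series current: I = V1/(R1 + R2) = 10/(5.1 + 30) = 10/35.1 = 0.2849 A
V_R2 = I × R2 = V1 × R2/(R1 + R2) = 10 × 30/35.1 = 8.547 V

Final answer: 8.547 V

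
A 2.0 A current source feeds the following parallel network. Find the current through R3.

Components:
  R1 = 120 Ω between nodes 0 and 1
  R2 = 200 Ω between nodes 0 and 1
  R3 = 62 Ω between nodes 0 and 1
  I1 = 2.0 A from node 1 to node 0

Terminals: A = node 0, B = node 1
All resistors sit directly between nodes 0 and 1, so they are in parallel and share one voltage V; the full source current 2 A splits among them.
1/R_par = 1/120 + 1/200 + 1/62 = 0.02946 S  =>  R_par = 33.94 Ω
V = I × R_par = 2 × 33.94 = 67.88 V
I_R3 = V/R3 = 67.88/62 = 1.095 A

Final answer: 1.095 A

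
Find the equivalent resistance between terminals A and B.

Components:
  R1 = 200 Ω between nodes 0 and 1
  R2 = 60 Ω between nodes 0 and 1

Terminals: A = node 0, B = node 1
Reduce the network between node 0 (A) and node 1 (B) by series/parallel combination:
  Rp1 = R1 ‖ R2 (parallel, both between nodes 0 and 1) = 1/(1/200 + 1/60) = 46.15 Ω
R_eq = 46.15 Ω

Final answer: 46.15 Ω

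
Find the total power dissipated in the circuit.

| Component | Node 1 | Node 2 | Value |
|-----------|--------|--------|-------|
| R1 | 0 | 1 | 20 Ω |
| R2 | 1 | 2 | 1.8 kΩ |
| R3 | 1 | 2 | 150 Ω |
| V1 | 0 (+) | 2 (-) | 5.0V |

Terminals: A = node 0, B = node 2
Nodal analysis, taking node 2 as the 0 V reference.
Source V1 fixes V_0 = 5 V.
KCL at each unknown node (sum of currents leaving = 0; resistances in Ω):
  Node 1: (V_1 - 5)/20 + (V_1 - 0)/1800 + (V_1 - 0)/150 = 0
Collecting terms: 0.05722 × V_1 = 0.25  =>  V_1 = 4.369 V
Power in each resistor, P = (ΔV)²/R:
  P_R1 = (5 - 4.369)²/20 = 0.01991 W
  P_R2 = (4.369 - 0)²/1800 = 0.0106 W
  P_R3 = (4.369 - 0)²/150 = 0.1273 W
P_total = P_R1 + P_R2 + P_R3 = 0.1578 W

Final answer: 0.1578 W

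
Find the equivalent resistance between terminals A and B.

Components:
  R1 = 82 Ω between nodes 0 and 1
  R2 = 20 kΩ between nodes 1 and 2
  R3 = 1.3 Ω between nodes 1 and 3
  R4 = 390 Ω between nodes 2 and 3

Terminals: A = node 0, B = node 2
Reduce the network between node 0 (A) and node 2 (B) by series/parallel combination:
  Rs1 = R3 + R4 (series, joined only at node 3) = 1.3 + 390 = 391.3 Ω
  Rp1 = R2 ‖ Rs1 (parallel, both between nodes 1 and 2) = 1/(1/20000 + 1/391.3) = 383.8 Ω
  Rs2 = R1 + Rp1 (series, joined only at node 1) = 82 + 383.8 = 465.8 Ω
R_eq = 465.8 Ω

Final answer: 465.8 Ω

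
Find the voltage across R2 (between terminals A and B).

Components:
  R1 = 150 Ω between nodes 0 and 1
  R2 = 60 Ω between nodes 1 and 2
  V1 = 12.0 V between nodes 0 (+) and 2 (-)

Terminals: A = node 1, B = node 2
R1 and R2 are in series across V1 (node 0 → node 1 → node 2), and the output A–B is taken across R2, so this is a voltage divider.
Series current: I = V1/(R1 + R2) = 12/(150 + 60) = 12/210 = 0.05714 A
V_R2 = I × R2 = V1 × R2/(R1 + R2) = 12 × 60/210 = 3.429 V

Final answer: 3.429 V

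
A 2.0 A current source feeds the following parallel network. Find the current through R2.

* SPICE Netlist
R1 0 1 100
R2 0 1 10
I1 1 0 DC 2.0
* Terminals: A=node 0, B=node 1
All resistors sit directly between nodes 0 and 1, so they are in parallel and share one voltage V; the full source current 2 A splits among them.
1/R_par = 1/100 + 1/10 = 0.11 S  =>  R_par = 9.091 Ω
V = I × R_par = 2 × 9.091 = 18.18 V
I_R2 = V/R2 = 18.18/10 = 1.818 A

Final answer: 1.818 A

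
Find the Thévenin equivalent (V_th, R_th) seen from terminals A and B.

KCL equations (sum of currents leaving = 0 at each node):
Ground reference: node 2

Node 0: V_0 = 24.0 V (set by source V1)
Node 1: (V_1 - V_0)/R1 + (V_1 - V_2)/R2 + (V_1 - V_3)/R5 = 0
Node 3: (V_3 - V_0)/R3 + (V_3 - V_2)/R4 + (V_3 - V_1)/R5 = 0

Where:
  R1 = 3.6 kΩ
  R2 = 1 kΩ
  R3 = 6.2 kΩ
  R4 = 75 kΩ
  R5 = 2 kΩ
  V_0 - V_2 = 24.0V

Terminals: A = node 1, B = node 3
Step 1 — V_th is the open-circuit voltage V_A - V_B (nothing connected across the terminals).
Nodal analysis, taking node 2 as the 0 V reference.
Source V1 fixes V_0 = 24 V.
KCL at each unknown node (sum of currents leaving = 0; resistances in Ω):
  Node 1: (V_1 - 24)/3600 + (V_1 - 0)/1000 + (V_1 - V_3)/2000 = 0
  Node 3: (V_3 - 24)/6200 + (V_3 - 0)/75000 + (V_3 - V_1)/2000 = 0
Collecting terms (coefficients in siemens):
  0.001778·V_1 - 0.0005·V_3 = 0.006667
  0.0006746·V_3 - 0.0005·V_1 = 0.003871
Determinant D = (0.001778)(0.0006746) - (-0.0005)(-0.0005) = 0.0000009493
V_1 = [(0.006667)(0.0006746) - (-0.0005)(0.003871)]/D = 6.776 V
V_3 = [(0.001778)(0.003871) - (0.006667)(-0.0005)]/D = 10.76 V
V_th = V_1 - V_3 = 6.776 - 10.76 = -3.984 V
Step 2 — R_th: zero the source — replace V1 by a short circuit (node 2 merges into node 0) — and find the resistance seen between A (node 1) and B (node 3).
Reduce the network between node 1 (A) and node 3 (B) by series/parallel combination:
  Rp1 = R1 ‖ R2 (parallel, both between nodes 0 and 1) = 1/(1/3600 + 1/1000) = 782.6 Ω
  Rp2 = R3 ‖ R4 (parallel, both between nodes 0 and 3) = 1/(1/6200 + 1/75000) = 5727 Ω
  Rs1 = Rp1 + Rp2 (series, joined only at node 0) = 782.6 + 5727 = 6509 Ω
  Rp3 = R5 ‖ Rs1 (parallel, both between nodes 1 and 3) = 1/(1/2000 + 1/6509) = 1530 Ω
R_th = 1.53 kΩ

Final answer: V_th = -3.984 V, R_th = 1.53 kΩ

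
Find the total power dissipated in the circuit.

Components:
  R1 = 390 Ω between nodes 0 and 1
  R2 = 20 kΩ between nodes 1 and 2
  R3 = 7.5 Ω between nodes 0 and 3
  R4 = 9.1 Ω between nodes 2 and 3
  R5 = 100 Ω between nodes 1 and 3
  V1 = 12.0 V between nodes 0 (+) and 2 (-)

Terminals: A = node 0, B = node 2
Nodal analysis, taking node 2 as the 0 V reference.
Source V1 fixes V_0 = 12 V.
KCL at each unknown node (sum of currents leaving = 0; resistances in Ω):
  Node 1: (V_1 - 12)/390 + (V_1 - 0)/20000 + (V_1 - V_3)/100 = 0
  Node 3: (V_3 - 12)/7.5 + (V_3 - 0)/9.1 + (V_3 - V_1)/100 = 0
Collecting terms (coefficients in siemens):
  0.01261·V_1 - 0.01·V_3 = 0.03077
  0.2532·V_3 - 0.01·V_1 = 1.6
Determinant D = (0.01261)(0.2532) - (-0.01)(-0.01) = 0.003094
V_1 = [(0.03077)(0.2532) - (-0.01)(1.6)]/D = 7.689 V
V_3 = [(0.01261)(1.6) - (0.03077)(-0.01)]/D = 6.622 V
Power in each resistor, P = (ΔV)²/R:
  P_R1 = (12 - 7.689)²/390 = 0.04765 W
  P_R2 = (7.689 - 0)²/20000 = 0.002956 W
  P_R3 = (12 - 6.622)²/7.5 = 3.856 W
  P_R4 = (0 - 6.622)²/9.1 = 4.819 W
  P_R5 = (7.689 - 6.622)²/100 = 0.01138 W
P_total = P_R1 + P_R2 + P_R3 + P_R4 + P_R5 = 8.737 W

Final answer: 8.737 W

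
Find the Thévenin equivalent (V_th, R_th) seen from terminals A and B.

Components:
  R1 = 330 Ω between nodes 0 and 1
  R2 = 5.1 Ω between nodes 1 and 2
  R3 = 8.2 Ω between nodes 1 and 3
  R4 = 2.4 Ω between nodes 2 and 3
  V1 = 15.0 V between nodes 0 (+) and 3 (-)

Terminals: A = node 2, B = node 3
Step 1 — V_th is the open-circuit voltage V_A - V_B (nothing connected across the terminals).
Nodal analysis, taking node 3 as the 0 V reference.
Source V1 fixes V_0 = 15 V.
KCL at each unknown node (sum of currents leaving = 0; resistances in Ω):
  Node 1: (V_1 - 15)/330 + (V_1 - V_2)/5.1 + (V_1 - 0)/8.2 = 0
  Node 2: (V_2 - V_1)/5.1 + (V_2 - 0)/2.4 = 0
Collecting terms (coefficients in siemens):
  0.3211·V_1 - 0.1961·V_2 = 0.04545
  0.6127·V_2 - 0.1961·V_1 = 0
Determinant D = (0.3211)(0.6127) - (-0.1961)(-0.1961) = 0.1583
V_1 = [(0.04545)(0.6127) - (-0.1961)(0)]/D = 0.176 V
V_2 = [(0.3211)(0) - (0.04545)(-0.1961)]/D = 0.05631 V
V_th = V_2 - V_3 = 0.05631 - 0 = 0.05631 V
Step 2 — R_th: zero the source — replace V1 by a short circuit (node 3 merges into node 0) — and find the resistance seen between A (node 2) and B (node 0).
Reduce the network between node 2 (A) and node 0 (B) by series/parallel combination:
  Rp1 = R1 ‖ R3 (parallel, both between nodes 0 and 1) = 1/(1/330 + 1/8.2) = 8.001 Ω
  Rs1 = R2 + Rp1 (series, joined only at node 1) = 5.1 + 8.001 = 13.1 Ω
  Rp2 = R4 ‖ Rs1 (parallel, both between nodes 0 and 2) = 1/(1/2.4 + 1/13.1) = 2.028 Ω
R_th = 2.028 Ω

Final answer: V_th = 0.05631 V, R_th = 2.028 Ω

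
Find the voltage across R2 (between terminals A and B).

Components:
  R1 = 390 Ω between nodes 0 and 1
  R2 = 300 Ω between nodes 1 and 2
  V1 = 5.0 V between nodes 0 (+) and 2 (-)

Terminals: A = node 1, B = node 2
R1 and R2 are in series across V1 (node 0 → node 1 → node 2), and the output A–B is taken across R2, so this is a voltage divider.
Series current: I = V1/(R1 + R2) = 5/(390 + 300) = 5/690 = 0.007246 A
V_R2 = I × R2 = V1 × R2/(R1 + R2) = 5 × 300/690 = 2.174 V

Final answer: 2.174 V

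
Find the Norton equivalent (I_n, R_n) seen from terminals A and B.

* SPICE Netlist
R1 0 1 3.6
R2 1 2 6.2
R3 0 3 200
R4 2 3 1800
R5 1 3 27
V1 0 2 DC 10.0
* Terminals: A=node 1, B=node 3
Find the Thévenin equivalent first; then I_n = V_th/R_th and R_n = R_th.
Step 1 — V_th is the open-circuit voltage V_A - V_B (nothing connected across the terminals).
Nodal analysis, taking node 2 as the 0 V reference.
Source V1 fixes V_0 = 10 V.
KCL at each unknown node (sum of currents leaving = 0; resistances in Ω):
  Node 1: (V_1 - 10)/3.6 + (V_1 - 0)/6.2 + (V_1 - V_3)/27 = 0
  Node 3: (V_3 - 10)/200 + (V_3 - 0)/1800 + (V_3 - V_1)/27 = 0
Collecting terms (coefficients in siemens):
  0.4761·V_1 - 0.03704·V_3 = 2.778
  0.04259·V_3 - 0.03704·V_1 = 0.05
Determinant D = (0.4761)(0.04259) - (-0.03704)(-0.03704) = 0.01891
V_1 = [(2.778)(0.04259) - (-0.03704)(0.05)]/D = 6.356 V
V_3 = [(0.4761)(0.05) - (2.778)(-0.03704)]/D = 6.701 V
V_th = V_1 - V_3 = 6.356 - 6.701 = -0.3449 V
Step 2 — R_th: zero the source — replace V1 by a short circuit (node 2 merges into node 0) — and find the resistance seen between A (node 1) and B (node 3).
Reduce the network between node 1 (A) and node 3 (B) by series/parallel combination:
  Rp1 = R1 ‖ R2 (parallel, both between nodes 0 and 1) = 1/(1/3.6 + 1/6.2) = 2.278 Ω
  Rp2 = R3 ‖ R4 (parallel, both between nodes 0 and 3) = 1/(1/200 + 1/1800) = 180 Ω
  Rs1 = Rp1 + Rp2 (series, joined only at node 0) = 2.278 + 180 = 182.3 Ω
  Rp3 = R5 ‖ Rs1 (parallel, both between nodes 1 and 3) = 1/(1/27 + 1/182.3) = 23.52 Ω
R_th = 23.52 Ω
I_n = V_th/R_th = -0.3449/23.52 = -0.01467 A, and R_n = R_th = 23.52 Ω

Final answer: I_n = -0.01467 A, R_n = 23.52 Ω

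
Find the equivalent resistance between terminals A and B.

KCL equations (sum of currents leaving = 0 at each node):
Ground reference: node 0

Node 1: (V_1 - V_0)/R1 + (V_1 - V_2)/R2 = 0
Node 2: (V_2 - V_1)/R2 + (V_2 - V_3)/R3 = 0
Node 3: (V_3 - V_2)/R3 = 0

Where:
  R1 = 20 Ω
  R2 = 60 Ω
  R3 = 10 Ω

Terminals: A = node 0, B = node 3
Reduce the network between node 0 (A) and node 3 (B) by series/parallel combination:
  Rs1 = R1 + R2 (series, joined only at node 1) = 20 + 60 = 80 Ω
  Rs2 = R3 + Rs1 (series, joined only at node 2) = 10 + 80 = 90 Ω
R_eq = 90 Ω

Final answer: 90 Ω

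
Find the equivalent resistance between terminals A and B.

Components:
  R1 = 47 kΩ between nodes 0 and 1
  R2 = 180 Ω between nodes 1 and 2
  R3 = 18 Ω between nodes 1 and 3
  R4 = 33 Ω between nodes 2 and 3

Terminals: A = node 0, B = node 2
Reduce the network between node 0 (A) and node 2 (B) by series/parallel combination:
  Rs1 = R3 + R4 (series, joined only at node 3) = 18 + 33 = 51 Ω
  Rp1 = R2 ‖ Rs1 (parallel, both between nodes 1 and 2) = 1/(1/180 + 1/51) = 39.74 Ω
  Rs2 = R1 + Rp1 (series, joined only at node 1) = 47000 + 39.74 = 47040 Ω
R_eq = 47.04 kΩ

Final answer: 47.04 kΩ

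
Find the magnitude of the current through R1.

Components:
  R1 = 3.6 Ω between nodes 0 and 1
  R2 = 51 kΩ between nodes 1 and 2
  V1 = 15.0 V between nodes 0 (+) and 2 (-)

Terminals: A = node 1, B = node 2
Nodal analysis, taking node 2 as the 0 V reference.
Source V1 fixes V_0 = 15 V.
KCL at each unknown node (sum of currents leaving = 0; resistances in Ω):
  Node 1: (V_1 - 15)/3.6 + (V_1 - 0)/51000 = 0
Collecting terms: 0.2778 × V_1 = 4.167  =>  V_1 = 15 V
I_R1 = (V_0 - V_1)/R1 = (15 - 15)/3.6 = 0.0002941 A
|I_R1| = 0.0002941 A

Final answer: |I_R1| = 0.0002941 A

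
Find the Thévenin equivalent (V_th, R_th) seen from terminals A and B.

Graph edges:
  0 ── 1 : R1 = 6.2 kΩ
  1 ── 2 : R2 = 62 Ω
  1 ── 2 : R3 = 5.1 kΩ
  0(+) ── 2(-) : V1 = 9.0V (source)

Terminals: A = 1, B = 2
Step 1 — V_th is the open-circuit voltage V_A - V_B (nothing connected across the terminals).
Nodal analysis, taking node 2 as the 0 V reference.
Source V1 fixes V_0 = 9 V.
KCL at each unknown node (sum of currents leaving = 0; resistances in Ω):
  Node 1: (V_1 - 9)/6200 + (V_1 - 0)/62 + (V_1 - 0)/5100 = 0
Collecting terms: 0.01649 × V_1 = 0.001452  =>  V_1 = 0.08805 V
V_th = V_1 - V_2 = 0.08805 - 0 = 0.08805 V
Step 2 — R_th: zero the source — replace V1 by a short circuit (node 2 merges into node 0) — and find the resistance seen between A (node 1) and B (node 0).
Reduce the network between node 1 (A) and node 0 (B) by series/parallel combination:
  Rp1 = R1 ‖ R2 ‖ R3 (parallel, all between nodes 0 and 1) = 1/(1/6200 + 1/62 + 1/5100) = 60.66 Ω
R_th = 60.66 Ω

Final answer: V_th = 0.08805 V, R_th = 60.66 Ω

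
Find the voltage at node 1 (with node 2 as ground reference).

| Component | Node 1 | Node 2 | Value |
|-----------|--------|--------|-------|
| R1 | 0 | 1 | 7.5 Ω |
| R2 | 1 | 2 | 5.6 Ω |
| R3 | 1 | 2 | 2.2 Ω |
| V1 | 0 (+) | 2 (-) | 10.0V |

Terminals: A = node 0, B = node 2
Nodal analysis, taking node 2 as the 0 V reference.
Source V1 fixes V_0 = 10 V.
KCL at each unknown node (sum of currents leaving = 0; resistances in Ω):
  Node 1: (V_1 - 10)/7.5 + (V_1 - 0)/5.6 + (V_1 - 0)/2.2 = 0
Collecting terms: 0.7665 × V_1 = 1.333  =>  V_1 = 1.74 V
The requested potential is V_1 = 1.74 V.

Final answer: V_1 = 1.74 V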